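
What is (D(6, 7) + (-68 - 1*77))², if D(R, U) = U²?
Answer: 9216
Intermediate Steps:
(D(6, 7) + (-68 - 1*77))² = (7² + (-68 - 1*77))² = (49 + (-68 - 77))² = (49 - 145)² = (-96)² = 9216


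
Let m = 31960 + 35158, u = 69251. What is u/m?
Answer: 69251/67118 ≈ 1.0318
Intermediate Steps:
m = 67118
u/m = 69251/67118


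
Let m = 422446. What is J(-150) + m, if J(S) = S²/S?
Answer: 422296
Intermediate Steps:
J(S) = S
J(-150) + m = -150 + 422446 = 422296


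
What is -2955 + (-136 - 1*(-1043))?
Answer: -2048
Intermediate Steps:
-2955 + (-136 - 1*(-1043)) = -2955 + (-136 + 1043) = -2955 + 907 = -2048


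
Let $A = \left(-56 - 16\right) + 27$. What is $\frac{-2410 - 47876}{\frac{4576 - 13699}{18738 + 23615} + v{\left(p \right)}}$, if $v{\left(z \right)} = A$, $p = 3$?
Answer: $\frac{354960493}{319168} \approx 1112.1$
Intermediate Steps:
$A = -45$ ($A = -72 + 27 = -45$)
$v{\left(z \right)} = -45$
$\frac{-2410 - 47876}{\frac{4576 - 13699}{18738 + 23615} + v{\left(p \right)}} = \frac{-2410 - 47876}{\frac{4576 - 13699}{18738 + 23615} - 45} = - \frac{50286}{- \frac{9123}{42353} - 45} = - \frac{50286}{- \frac{1915008}{42353}} = \left(-50286\right) \left(- \frac{42353}{1915008}\right) = \frac{354960493}{319168}$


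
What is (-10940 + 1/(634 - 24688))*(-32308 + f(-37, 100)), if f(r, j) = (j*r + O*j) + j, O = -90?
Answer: 5908787187494/12027 ≈ 4.9129e+8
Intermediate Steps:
f(r, j) = -89*j + j*r (f(r, j) = (j*r - 90*j) + j = (-90*j + j*r) + j = -89*j + j*r)
(-10940 + 1/(634 - 24688))*(-32308 + f(-37, 100)) = (-10940 + 1/(634 - 24688))*(-32308 + 100*(-89 - 37)) = (-10940 + 1/(-24054))*(-32308 + 100*(-126)) = (-10940 - 1/24054)*(-32308 - 12600) = -263150761/24054*(-44908) = 5908787187494/12027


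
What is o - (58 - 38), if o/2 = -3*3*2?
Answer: -56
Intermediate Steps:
o = -36 (o = 2*(-3*3*2) = 2*(-9*2) = 2*(-18) = -36)
o - (58 - 38) = -36 - (58 - 38) = -36 - 1*20 = -36 - 20 = -56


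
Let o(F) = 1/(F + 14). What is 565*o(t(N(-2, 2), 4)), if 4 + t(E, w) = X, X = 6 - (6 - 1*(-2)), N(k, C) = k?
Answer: 565/8 ≈ 70.625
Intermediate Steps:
X = -2 (X = 6 - (6 + 2) = 6 - 1*8 = 6 - 8 = -2)
t(E, w) = -6 (t(E, w) = -4 - 2 = -6)
o(F) = 1/(14 + F)
565*o(t(N(-2, 2), 4)) = 565/(14 - 6) = 565/8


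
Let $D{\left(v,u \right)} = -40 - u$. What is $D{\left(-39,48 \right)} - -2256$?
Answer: $2168$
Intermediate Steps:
$D{\left(-39,48 \right)} - -2256 = \left(-40 - 48\right) - -2256 = \left(-40 - 48\right) + 2256 = -88 + 2256 = 2168$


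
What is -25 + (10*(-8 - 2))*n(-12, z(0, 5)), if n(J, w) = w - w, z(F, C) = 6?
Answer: -25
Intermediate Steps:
n(J, w) = 0
-25 + (10*(-8 - 2))*n(-12, z(0, 5)) = -25 + (10*(-8 - 2))*0 = -25 + (10*(-10))*0 = -25 - 100*0 = -25 + 0 = -25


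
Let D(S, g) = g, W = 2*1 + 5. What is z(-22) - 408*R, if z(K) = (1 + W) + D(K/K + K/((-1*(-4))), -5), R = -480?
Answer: 195843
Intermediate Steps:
W = 7 (W = 2 + 5 = 7)
z(K) = 3 (z(K) = (1 + 7) - 5 = 8 - 5 = 3)
z(-22) - 408*R = 3 - 408*(-480) = 3 + 195840 = 195843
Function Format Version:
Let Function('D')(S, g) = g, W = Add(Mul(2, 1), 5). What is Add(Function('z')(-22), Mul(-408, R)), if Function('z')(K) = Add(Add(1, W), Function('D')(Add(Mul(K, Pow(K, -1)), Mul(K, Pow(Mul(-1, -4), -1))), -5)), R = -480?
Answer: 195843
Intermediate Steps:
W = 7 (W = Add(2, 5) = 7)
Function('z')(K) = 3 (Function('z')(K) = Add(Add(1, 7), -5) = Add(8, -5) = 3)
Add(Function('z')(-22), Mul(-408, R)) = Add(3, Mul(-408, -480)) = Add(3, 195840) = 195843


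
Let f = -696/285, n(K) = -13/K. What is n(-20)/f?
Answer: -247/928 ≈ -0.26616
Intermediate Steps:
f = -232/95 (f = -696*1/285 = -232/95 ≈ -2.4421)
n(-20)/f = (-13/(-20))/(-232/95) = -13*(-1/20)*(-95/232) = (13/20)*(-95/232) = -247/928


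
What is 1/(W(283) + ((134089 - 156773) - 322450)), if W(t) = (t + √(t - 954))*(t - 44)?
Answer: -25227/7003901200 - 239*I*√671/77042913200 ≈ -3.6019e-6 - 8.0357e-8*I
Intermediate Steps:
W(t) = (-44 + t)*(t + √(-954 + t)) (W(t) = (t + √(-954 + t))*(-44 + t) = (-44 + t)*(t + √(-954 + t)))
1/(W(283) + ((134089 - 156773) - 322450)) = 1/((283² - 44*283 - 44*√(-954 + 283) + 283*√(-954 + 283)) + ((134089 - 156773) - 322450)) = 1/((80089 - 12452 - 44*I*√671 + 283*√(-671)) + (-22684 - 322450)) = 1/((80089 - 12452 - 44*I*√671 + 283*(I*√671)) - 345134) = 1/((80089 - 12452 - 44*I*√671 + 283*I*√671) - 345134) = 1/((67637 + 239*I*√671) - 345134) = 1/(-277497 + 239*I*√671)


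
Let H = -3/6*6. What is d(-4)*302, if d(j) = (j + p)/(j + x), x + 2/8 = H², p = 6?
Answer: 2416/19 ≈ 127.16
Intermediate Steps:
H = -3 (H = -3*⅙*6 = -½*6 = -3)
x = 35/4 (x = -¼ + (-3)² = -¼ + 9 = 35/4 ≈ 8.7500)
d(j) = (6 + j)/(35/4 + j) (d(j) = (j + 6)/(j + 35/4) = (6 + j)/(35/4 + j))
d(-4)*302 = (4*(6 - 4)/(35 + 4*(-4)))*302 = (4*2/(35 - 16))*302 = (4*2/19)*302 = (4*(1/19)*2)*302 = (8/19)*302 = 2416/19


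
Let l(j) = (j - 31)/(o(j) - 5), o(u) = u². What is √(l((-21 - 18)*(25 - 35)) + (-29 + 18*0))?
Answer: 6*I*√18633310545/152095 ≈ 5.3849*I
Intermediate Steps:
l(j) = (-31 + j)/(-5 + j²) (l(j) = (j - 31)/(j² - 5) = (-31 + j)/(-5 + j²))
√(l((-21 - 18)*(25 - 35)) + (-29 + 18*0)) = √((-31 + (-21 - 18)*(25 - 35))/(-5 + ((-21 - 18)*(25 - 35))²) + (-29 + 18*0)) = √((-31 - 39*(-10))/(-5 + (-39*(-10))²) + (-29 + 0)) = √((-31 + 390)/(-5 + 390²) - 29) = √(359/(-5 + 152100) - 29) = √(359/152095 - 29) = √(-4410396/152095) = 6*I*√18633310545/152095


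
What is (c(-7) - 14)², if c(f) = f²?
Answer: 1225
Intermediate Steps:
(c(-7) - 14)² = ((-7)² - 14)² = (49 - 14)² = 35² = 1225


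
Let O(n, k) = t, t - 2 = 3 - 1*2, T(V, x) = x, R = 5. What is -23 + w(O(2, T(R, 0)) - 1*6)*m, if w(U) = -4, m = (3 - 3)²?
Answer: -23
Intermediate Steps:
t = 3 (t = 2 + (3 - 1*2) = 2 + (3 - 2) = 2 + 1 = 3)
O(n, k) = 3
m = 0 (m = 0² = 0)
-23 + w(O(2, T(R, 0)) - 1*6)*m = -23 - 4*0 = -23 + 0 = -23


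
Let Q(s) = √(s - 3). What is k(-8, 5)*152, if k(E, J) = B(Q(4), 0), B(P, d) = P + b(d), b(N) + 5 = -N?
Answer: -608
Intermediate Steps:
b(N) = -5 - N
Q(s) = √(-3 + s)
B(P, d) = -5 + P - d (B(P, d) = P + (-5 - d) = -5 + P - d)
k(E, J) = -4 (k(E, J) = -5 + √(-3 + 4) - 1*0 = -5 + √1 + 0 = -5 + 1 + 0 = -4)
k(-8, 5)*152 = -4*152 = -608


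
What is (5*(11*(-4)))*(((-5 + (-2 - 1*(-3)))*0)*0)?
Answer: 0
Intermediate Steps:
(5*(11*(-4)))*(((-5 + (-2 - 1*(-3)))*0)*0) = (5*(-44))*(((-5 + (-2 + 3))*0)*0) = -220*(-5 + 1)*0*0 = -220*(-4*0)*0 = -0*0 = -220*0 = 0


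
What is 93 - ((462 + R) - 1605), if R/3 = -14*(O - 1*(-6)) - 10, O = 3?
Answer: 1644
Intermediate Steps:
R = -408 (R = 3*(-14*(3 - 1*(-6)) - 10) = 3*(-14*(3 + 6) - 10) = 3*(-14*9 - 10) = 3*(-126 - 10) = 3*(-136) = -408)
93 - ((462 + R) - 1605) = 93 - ((462 - 408) - 1605) = 93 - (54 - 1605) = 93 - 1*(-1551) = 93 + 1551 = 1644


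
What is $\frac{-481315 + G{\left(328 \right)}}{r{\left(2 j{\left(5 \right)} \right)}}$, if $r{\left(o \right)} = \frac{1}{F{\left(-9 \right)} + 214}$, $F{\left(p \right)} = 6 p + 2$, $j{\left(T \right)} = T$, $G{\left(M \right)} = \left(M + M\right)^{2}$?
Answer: $-8258598$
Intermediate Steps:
$G{\left(M \right)} = 4 M^{2}$ ($G{\left(M \right)} = \left(2 M\right)^{2} = 4 M^{2}$)
$F{\left(p \right)} = 2 + 6 p$
$r{\left(o \right)} = \frac{1}{162}$ ($r{\left(o \right)} = \frac{1}{\left(2 + 6 \left(-9\right)\right) + 214} = \frac{1}{\left(2 - 54\right) + 214} = \frac{1}{-52 + 214} = \frac{1}{162}$)
$\frac{-481315 + G{\left(328 \right)}}{r{\left(2 j{\left(5 \right)} \right)}} = \left(-481315 + 4 \cdot 328^{2}\right) \frac{1}{\frac{1}{162}} = \left(-481315 + 4 \cdot 107584\right) 162 = \left(-481315 + 430336\right) 162 = \left(-50979\right) 162 = -8258598$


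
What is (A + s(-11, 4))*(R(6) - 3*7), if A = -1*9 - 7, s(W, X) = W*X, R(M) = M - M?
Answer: 1260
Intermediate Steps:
R(M) = 0
A = -16 (A = -9 - 7 = -16)
(A + s(-11, 4))*(R(6) - 3*7) = (-16 - 11*4)*(0 - 3*7) = (-16 - 44)*(0 - 21) = -60*(-21) = 1260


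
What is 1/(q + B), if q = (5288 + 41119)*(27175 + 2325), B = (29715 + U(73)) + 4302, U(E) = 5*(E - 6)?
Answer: 1/1369040852 ≈ 7.3044e-10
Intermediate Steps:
U(E) = -30 + 5*E (U(E) = 5*(-6 + E) = -30 + 5*E)
B = 34352 (B = (29715 + (-30 + 5*73)) + 4302 = (29715 + (-30 + 365)) + 4302 = (29715 + 335) + 4302 = 30050 + 4302 = 34352)
q = 1369006500 (q = 46407*29500 = 1369006500)
1/(q + B) = 1/(1369006500 + 34352) = 1/1369040852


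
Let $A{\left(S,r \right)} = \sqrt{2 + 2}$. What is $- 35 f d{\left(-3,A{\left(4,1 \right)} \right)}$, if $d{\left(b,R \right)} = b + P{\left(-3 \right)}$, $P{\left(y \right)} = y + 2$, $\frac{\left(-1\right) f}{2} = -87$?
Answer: $24360$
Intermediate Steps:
$f = 174$ ($f = \left(-2\right) \left(-87\right) = 174$)
$P{\left(y \right)} = 2 + y$
$A{\left(S,r \right)} = 2$ ($A{\left(S,r \right)} = \sqrt{4} = 2$)
$d{\left(b,R \right)} = -1 + b$ ($d{\left(b,R \right)} = b + \left(2 - 3\right) = b - 1 = -1 + b$)
$- 35 f d{\left(-3,A{\left(4,1 \right)} \right)} = \left(-35\right) 174 \left(-1 - 3\right) = \left(-6090\right) \left(-4\right) = 24360$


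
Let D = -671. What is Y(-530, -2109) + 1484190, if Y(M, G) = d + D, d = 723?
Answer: 1484242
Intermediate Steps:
Y(M, G) = 52 (Y(M, G) = 723 - 671 = 52)
Y(-530, -2109) + 1484190 = 52 + 1484190 = 1484242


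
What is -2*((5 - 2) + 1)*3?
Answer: -24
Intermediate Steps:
-2*((5 - 2) + 1)*3 = -2*(3 + 1)*3 = -2*4*3 = -8*3 = -24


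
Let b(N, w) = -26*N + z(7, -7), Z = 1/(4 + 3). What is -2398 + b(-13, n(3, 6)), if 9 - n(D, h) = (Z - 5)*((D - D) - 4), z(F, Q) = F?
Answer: -2053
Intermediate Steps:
Z = ⅐ (Z = 1/7 = ⅐ ≈ 0.14286)
n(D, h) = -73/7 (n(D, h) = 9 - (⅐ - 5)*((D - D) - 4) = 9 - (-34)*(0 - 4)/7 = 9 - (-34)*(-4)/7 = 9 - 1*136/7 = 9 - 136/7 = -73/7)
b(N, w) = 7 - 26*N (b(N, w) = -26*N + 7 = 7 - 26*N)
-2398 + b(-13, n(3, 6)) = -2398 + (7 - 26*(-13)) = -2398 + (7 + 338) = -2398 + 345 = -2053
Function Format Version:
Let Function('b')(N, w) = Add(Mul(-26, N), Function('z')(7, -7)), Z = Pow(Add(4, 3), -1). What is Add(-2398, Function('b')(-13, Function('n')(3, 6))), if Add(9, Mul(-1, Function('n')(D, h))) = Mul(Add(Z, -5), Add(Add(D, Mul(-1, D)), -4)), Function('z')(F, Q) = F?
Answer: -2053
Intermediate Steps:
Z = Rational(1, 7) (Z = Pow(7, -1) = Rational(1, 7) ≈ 0.14286)
Function('n')(D, h) = Rational(-73, 7) (Function('n')(D, h) = Add(9, Mul(-1, Mul(Add(Rational(1, 7), -5), Add(Add(D, Mul(-1, D)), -4)))) = Add(9, Mul(-1, Mul(Rational(-34, 7), Add(0, -4)))) = Add(9, Mul(-1, Mul(Rational(-34, 7), -4))) = Add(9, Mul(-1, Rational(136, 7))) = Add(9, Rational(-136, 7)) = Rational(-73, 7))
Function('b')(N, w) = Add(7, Mul(-26, N)) (Function('b')(N, w) = Add(Mul(-26, N), 7) = Add(7, Mul(-26, N)))
Add(-2398, Function('b')(-13, Function('n')(3, 6))) = Add(-2398, Add(7, Mul(-26, -13))) = Add(-2398, Add(7, 338)) = Add(-2398, 345) = -2053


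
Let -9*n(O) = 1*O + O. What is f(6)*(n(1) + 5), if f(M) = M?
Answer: 86/3 ≈ 28.667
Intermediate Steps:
n(O) = -2*O/9 (n(O) = -(1*O + O)/9 = -(O + O)/9 = -2*O/9)
f(6)*(n(1) + 5) = 6*(-2/9*1 + 5) = 6*(-2/9 + 5) = 6*(43/9) = 86/3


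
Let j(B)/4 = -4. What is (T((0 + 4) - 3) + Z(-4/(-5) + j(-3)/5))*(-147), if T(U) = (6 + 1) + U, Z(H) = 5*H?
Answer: 588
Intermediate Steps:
j(B) = -16 (j(B) = 4*(-4) = -16)
T(U) = 7 + U
(T((0 + 4) - 3) + Z(-4/(-5) + j(-3)/5))*(-147) = ((7 + ((0 + 4) - 3)) + 5*(-4/(-5) - 16/5))*(-147) = ((7 + (4 - 3)) + 5*(-4*(-1/5) - 16*1/5))*(-147) = ((7 + 1) + 5*(4/5 - 16/5))*(-147) = (8 + 5*(-12/5))*(-147) = (8 - 12)*(-147) = -4*(-147) = 588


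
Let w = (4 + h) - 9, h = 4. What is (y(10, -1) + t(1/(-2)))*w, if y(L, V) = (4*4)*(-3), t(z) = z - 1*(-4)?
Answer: 89/2 ≈ 44.500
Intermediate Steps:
t(z) = 4 + z (t(z) = z + 4 = 4 + z)
y(L, V) = -48 (y(L, V) = 16*(-3) = -48)
w = -1 (w = (4 + 4) - 9 = 8 - 9 = -1)
(y(10, -1) + t(1/(-2)))*w = (-48 + (4 + 1/(-2)))*(-1) = (-48 + (4 - ½))*(-1) = (-48 + 7/2)*(-1) = -89/2*(-1) = 89/2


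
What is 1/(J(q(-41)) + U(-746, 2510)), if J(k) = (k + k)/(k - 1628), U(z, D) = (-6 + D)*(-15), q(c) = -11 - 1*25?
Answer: -208/7812471 ≈ -2.6624e-5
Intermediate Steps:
q(c) = -36 (q(c) = -11 - 25 = -36)
U(z, D) = 90 - 15*D
J(k) = 2*k/(-1628 + k) (J(k) = (2*k)/(-1628 + k) = 2*k/(-1628 + k))
1/(J(q(-41)) + U(-746, 2510)) = 1/(2*(-36)/(-1628 - 36) + (90 - 15*2510)) = 1/(2*(-36)/(-1664) + (90 - 37650)) = 1/(2*(-36)*(-1/1664) - 37560) = 1/(9/208 - 37560) = 1/(-7812471/208) = -208/7812471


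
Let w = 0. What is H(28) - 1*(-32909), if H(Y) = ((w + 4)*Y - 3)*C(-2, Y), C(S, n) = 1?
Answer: 33018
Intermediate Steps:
H(Y) = -3 + 4*Y (H(Y) = ((0 + 4)*Y - 3)*1 = (4*Y - 3)*1 = (-3 + 4*Y)*1 = -3 + 4*Y)
H(28) - 1*(-32909) = (-3 + 4*28) - 1*(-32909) = (-3 + 112) + 32909 = 109 + 32909 = 33018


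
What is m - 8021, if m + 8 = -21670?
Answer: -29699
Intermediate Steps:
m = -21678 (m = -8 - 21670 = -21678)
m - 8021 = -21678 - 8021 = -29699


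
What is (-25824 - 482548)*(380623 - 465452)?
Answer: 43124688388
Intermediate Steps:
(-25824 - 482548)*(380623 - 465452) = -508372*(-84829) = 43124688388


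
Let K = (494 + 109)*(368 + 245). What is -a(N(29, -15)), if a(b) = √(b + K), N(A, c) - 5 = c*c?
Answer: -√369869 ≈ -608.17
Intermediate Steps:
N(A, c) = 5 + c² (N(A, c) = 5 + c*c = 5 + c²)
K = 369639 (K = 603*613 = 369639)
a(b) = √(369639 + b) (a(b) = √(b + 369639) = √(369639 + b))
-a(N(29, -15)) = -√(369639 + (5 + (-15)²)) = -√(369639 + (5 + 225)) = -√(369639 + 230) = -√369869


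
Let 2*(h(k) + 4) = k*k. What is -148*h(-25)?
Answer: -45658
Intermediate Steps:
h(k) = -4 + k²/2 (h(k) = -4 + (k*k)/2 = -4 + k²/2)
-148*h(-25) = -148*(-4 + (½)*(-25)²) = -148*(-4 + (½)*625) = -148*(-4 + 625/2) = -148*617/2 = -45658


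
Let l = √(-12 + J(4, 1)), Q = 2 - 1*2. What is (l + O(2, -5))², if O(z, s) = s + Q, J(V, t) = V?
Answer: 17 - 20*I*√2 ≈ 17.0 - 28.284*I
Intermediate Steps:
Q = 0 (Q = 2 - 2 = 0)
l = 2*I*√2 (l = √(-12 + 4) = √(-8) = 2*I*√2 ≈ 2.8284*I)
O(z, s) = s (O(z, s) = s + 0 = s)
(l + O(2, -5))² = (2*I*√2 - 5)² = (-5 + 2*I*√2)²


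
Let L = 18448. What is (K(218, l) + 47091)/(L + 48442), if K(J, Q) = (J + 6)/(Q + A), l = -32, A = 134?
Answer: 2401753/3411390 ≈ 0.70404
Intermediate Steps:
K(J, Q) = (6 + J)/(134 + Q) (K(J, Q) = (J + 6)/(Q + 134) = (6 + J)/(134 + Q))
(K(218, l) + 47091)/(L + 48442) = ((6 + 218)/(134 - 32) + 47091)/(18448 + 48442) = (224/102 + 47091)/66890 = ((1/102)*224 + 47091)*(1/66890) = (112/51 + 47091)*(1/66890) = (2401753/51)*(1/66890) = 2401753/3411390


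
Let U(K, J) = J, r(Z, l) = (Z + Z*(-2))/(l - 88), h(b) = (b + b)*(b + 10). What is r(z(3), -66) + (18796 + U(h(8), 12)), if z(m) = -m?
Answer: 2896429/154 ≈ 18808.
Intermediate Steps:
h(b) = 2*b*(10 + b) (h(b) = (2*b)*(10 + b) = 2*b*(10 + b))
r(Z, l) = -Z/(-88 + l) (r(Z, l) = (Z - 2*Z)/(-88 + l) = (-Z)/(-88 + l) = -Z/(-88 + l))
r(z(3), -66) + (18796 + U(h(8), 12)) = -(-1*3)/(-88 - 66) + (18796 + 12) = -1*(-3)/(-154) + 18808 = -1*(-3)*(-1/154) + 18808 = -3/154 + 18808 = 2896429/154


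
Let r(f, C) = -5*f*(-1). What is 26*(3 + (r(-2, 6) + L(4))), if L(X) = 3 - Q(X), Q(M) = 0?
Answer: -104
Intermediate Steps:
r(f, C) = 5*f
L(X) = 3 (L(X) = 3 - 1*0 = 3 + 0 = 3)
26*(3 + (r(-2, 6) + L(4))) = 26*(3 + (5*(-2) + 3)) = 26*(3 + (-10 + 3)) = 26*(3 - 7) = 26*(-4) = -104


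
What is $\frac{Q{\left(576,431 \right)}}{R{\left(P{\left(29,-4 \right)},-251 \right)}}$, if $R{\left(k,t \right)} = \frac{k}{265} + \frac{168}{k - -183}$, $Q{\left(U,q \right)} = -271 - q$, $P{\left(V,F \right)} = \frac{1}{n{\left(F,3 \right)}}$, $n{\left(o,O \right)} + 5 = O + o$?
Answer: $- \frac{1224449460}{1601623} \approx -764.51$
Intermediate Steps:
$n{\left(o,O \right)} = -5 + O + o$ ($n{\left(o,O \right)} = -5 + \left(O + o\right) = -5 + O + o$)
$P{\left(V,F \right)} = \frac{1}{-2 + F}$ ($P{\left(V,F \right)} = \frac{1}{-5 + 3 + F} = \frac{1}{-2 + F}$)
$R{\left(k,t \right)} = \frac{168}{183 + k} + \frac{k}{265}$ ($R{\left(k,t \right)} = k \frac{1}{265} + \frac{168}{k + 183} = \frac{k}{265} + \frac{168}{183 + k} = \frac{168}{183 + k} + \frac{k}{265}$)
$\frac{Q{\left(576,431 \right)}}{R{\left(P{\left(29,-4 \right)},-251 \right)}} = \frac{-271 - 431}{\frac{1}{265} \frac{1}{183 + \frac{1}{-2 - 4}} \left(44520 + \left(\frac{1}{-2 - 4}\right)^{2} + \frac{183}{-2 - 4}\right)} = \frac{-271 - 431}{\frac{1}{265} \frac{1}{183 + \frac{1}{-6}} \left(44520 + \left(\frac{1}{-6}\right)^{2} + \frac{183}{-6}\right)} = - \frac{702}{\frac{1}{265} \frac{1}{183 - \frac{1}{6}} \left(44520 + \left(- \frac{1}{6}\right)^{2} + 183 \left(- \frac{1}{6}\right)\right)} = - \frac{702}{\frac{1}{265} \frac{1}{\frac{1097}{6}} \left(44520 + \frac{1}{36} - \frac{61}{2}\right)} = - \frac{702}{\frac{1}{265} \cdot \frac{6}{1097} \cdot \frac{1601623}{36}} = - \frac{702}{\frac{1601623}{1744230}} = \left(-702\right) \frac{1744230}{1601623} = - \frac{1224449460}{1601623}$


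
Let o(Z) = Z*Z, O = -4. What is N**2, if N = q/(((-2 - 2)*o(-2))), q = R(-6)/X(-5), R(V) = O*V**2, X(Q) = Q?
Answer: 81/25 ≈ 3.2400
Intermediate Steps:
o(Z) = Z**2
R(V) = -4*V**2
q = 144/5 (q = -4*(-6)**2/(-5) = -4*36*(-1/5) = -144*(-1/5) = 144/5 ≈ 28.800)
N = -9/5 (N = 144/(5*(((-2 - 2)*(-2)**2))) = 144/(5*((-4*4))) = (144/5)/(-16) = (144/5)*(-1/16) = -9/5 ≈ -1.8000)
N**2 = (-9/5)**2 = 81/25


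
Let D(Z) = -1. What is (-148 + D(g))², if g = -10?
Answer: 22201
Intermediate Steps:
(-148 + D(g))² = (-148 - 1)² = (-149)² = 22201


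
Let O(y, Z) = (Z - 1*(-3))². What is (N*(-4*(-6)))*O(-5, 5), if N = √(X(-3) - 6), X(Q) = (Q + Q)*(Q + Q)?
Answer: 1536*√30 ≈ 8413.0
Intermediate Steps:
O(y, Z) = (3 + Z)² (O(y, Z) = (Z + 3)² = (3 + Z)²)
X(Q) = 4*Q² (X(Q) = (2*Q)*(2*Q) = 4*Q²)
N = √30 (N = √(4*(-3)² - 6) = √(4*9 - 6) = √(36 - 6) = √30 ≈ 5.4772)
(N*(-4*(-6)))*O(-5, 5) = (√30*(-4*(-6)))*(3 + 5)² = (√30*24)*8² = (24*√30)*64 = 1536*√30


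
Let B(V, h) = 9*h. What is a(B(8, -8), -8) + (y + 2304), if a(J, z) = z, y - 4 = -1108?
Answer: 1192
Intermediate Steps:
y = -1104 (y = 4 - 1108 = -1104)
a(B(8, -8), -8) + (y + 2304) = -8 + (-1104 + 2304) = -8 + 1200 = 1192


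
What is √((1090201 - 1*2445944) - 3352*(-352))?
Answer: I*√175839 ≈ 419.33*I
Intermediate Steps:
√((1090201 - 1*2445944) - 3352*(-352)) = √((1090201 - 2445944) + 1179904) = √(-1355743 + 1179904) = √(-175839) = I*√175839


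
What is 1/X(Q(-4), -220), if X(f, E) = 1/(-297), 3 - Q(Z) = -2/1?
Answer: -297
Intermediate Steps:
Q(Z) = 5 (Q(Z) = 3 - (-2)/1 = 3 - (-2) = 3 - 1*(-2) = 3 + 2 = 5)
X(f, E) = -1/297
1/X(Q(-4), -220) = 1/(-1/297) = -297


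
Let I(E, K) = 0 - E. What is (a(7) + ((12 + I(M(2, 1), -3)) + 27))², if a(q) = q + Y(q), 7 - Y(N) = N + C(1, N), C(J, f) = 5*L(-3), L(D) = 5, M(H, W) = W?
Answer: 400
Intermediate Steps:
C(J, f) = 25 (C(J, f) = 5*5 = 25)
I(E, K) = -E
Y(N) = -18 - N (Y(N) = 7 - (N + 25) = 7 - (25 + N) = 7 + (-25 - N) = -18 - N)
a(q) = -18 (a(q) = q + (-18 - q) = -18)
(a(7) + ((12 + I(M(2, 1), -3)) + 27))² = (-18 + ((12 - 1*1) + 27))² = (-18 + ((12 - 1) + 27))² = (-18 + (11 + 27))² = (-18 + 38)² = 20² = 400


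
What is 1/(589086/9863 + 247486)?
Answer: 9863/2441543504 ≈ 4.0397e-6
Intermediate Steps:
1/(589086/9863 + 247486) = 1/(2441543504/9863) = 9863/2441543504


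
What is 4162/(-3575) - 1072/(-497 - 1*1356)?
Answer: -3879786/6624475 ≈ -0.58567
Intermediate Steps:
4162/(-3575) - 1072/(-497 - 1*1356) = 4162*(-1/3575) - 1072/(-497 - 1356) = -4162/3575 - 1072/(-1853) = -4162/3575 - 1072*(-1/1853) = -4162/3575 + 1072/1853 = -3879786/6624475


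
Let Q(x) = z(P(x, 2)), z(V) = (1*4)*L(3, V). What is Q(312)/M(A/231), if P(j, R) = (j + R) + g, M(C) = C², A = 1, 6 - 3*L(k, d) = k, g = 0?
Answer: 213444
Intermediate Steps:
L(k, d) = 2 - k/3
P(j, R) = R + j (P(j, R) = (j + R) + 0 = (R + j) + 0 = R + j)
z(V) = 4 (z(V) = (1*4)*(2 - ⅓*3) = 4*(2 - 1) = 4*1 = 4)
Q(x) = 4
Q(312)/M(A/231) = 4/((1/231)²) = 4/(1/53361) = 4*53361 = 213444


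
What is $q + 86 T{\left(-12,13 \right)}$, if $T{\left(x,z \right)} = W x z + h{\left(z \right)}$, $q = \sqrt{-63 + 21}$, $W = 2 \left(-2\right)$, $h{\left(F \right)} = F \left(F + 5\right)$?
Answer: $73788 + i \sqrt{42} \approx 73788.0 + 6.4807 i$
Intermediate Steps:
$h{\left(F \right)} = F \left(5 + F\right)$
$W = -4$
$q = i \sqrt{42}$ ($q = \sqrt{-42} = i \sqrt{42} \approx 6.4807 i$)
$T{\left(x,z \right)} = z \left(5 + z\right) - 4 x z$ ($T{\left(x,z \right)} = - 4 x z + z \left(5 + z\right) = z \left(5 + z\right) - 4 x z$)
$q + 86 T{\left(-12,13 \right)} = i \sqrt{42} + 86 \cdot 13 \left(5 + 13 - -48\right) = i \sqrt{42} + 86 \cdot 13 \left(5 + 13 + 48\right) = i \sqrt{42} + 86 \cdot 13 \cdot 66 = i \sqrt{42} + 86 \cdot 858 = i \sqrt{42} + 73788 = 73788 + i \sqrt{42}$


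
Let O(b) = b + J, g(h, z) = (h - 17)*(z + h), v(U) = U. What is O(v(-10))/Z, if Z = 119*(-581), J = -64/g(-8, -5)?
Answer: 3314/22470175 ≈ 0.00014748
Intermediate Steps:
g(h, z) = (-17 + h)*(h + z)
J = -64/325 (J = -64/((-8)² - 17*(-8) - 17*(-5) - 8*(-5)) = -64/(64 + 136 + 85 + 40) = -64/325 ≈ -0.19692)
O(b) = -64/325 + b (O(b) = b - 64/325 = -64/325 + b)
Z = -69139
O(v(-10))/Z = (-64/325 - 10)/(-69139) = -3314/325*(-1/69139) = 3314/22470175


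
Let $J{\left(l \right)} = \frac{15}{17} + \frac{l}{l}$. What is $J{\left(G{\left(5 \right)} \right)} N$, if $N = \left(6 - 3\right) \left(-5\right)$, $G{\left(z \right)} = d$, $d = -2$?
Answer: $- \frac{480}{17} \approx -28.235$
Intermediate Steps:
$G{\left(z \right)} = -2$
$J{\left(l \right)} = \frac{32}{17}$ ($J{\left(l \right)} = 15 \cdot \frac{1}{17} + 1 = \frac{15}{17} + 1 = \frac{32}{17}$)
$N = -15$ ($N = 3 \left(-5\right) = -15$)
$J{\left(G{\left(5 \right)} \right)} N = \frac{32}{17} \left(-15\right) = - \frac{480}{17}$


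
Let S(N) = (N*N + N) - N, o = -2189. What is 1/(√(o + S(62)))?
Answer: √1655/1655 ≈ 0.024581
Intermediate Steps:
S(N) = N² (S(N) = (N² + N) - N = (N + N²) - N = N²)
1/(√(o + S(62))) = 1/(√(-2189 + 62²)) = 1/(√(-2189 + 3844)) = 1/(√1655) = √1655/1655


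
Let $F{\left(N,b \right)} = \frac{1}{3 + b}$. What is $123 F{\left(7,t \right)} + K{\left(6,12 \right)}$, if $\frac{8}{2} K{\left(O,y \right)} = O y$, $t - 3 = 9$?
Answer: $\frac{131}{5} \approx 26.2$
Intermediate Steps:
$t = 12$ ($t = 3 + 9 = 12$)
$K{\left(O,y \right)} = \frac{O y}{4}$
$123 F{\left(7,t \right)} + K{\left(6,12 \right)} = \frac{123}{3 + 12} + \frac{1}{4} \cdot 6 \cdot 12 = \frac{123}{15} + 18 = 123 \cdot \frac{1}{15} + 18 = \frac{41}{5} + 18 = \frac{131}{5}$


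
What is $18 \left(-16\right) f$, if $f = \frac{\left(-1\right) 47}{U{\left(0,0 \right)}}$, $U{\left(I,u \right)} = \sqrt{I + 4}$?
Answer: $6768$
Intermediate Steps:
$U{\left(I,u \right)} = \sqrt{4 + I}$
$f = - \frac{47}{2}$ ($f = \frac{\left(-1\right) 47}{\sqrt{4 + 0}} = - \frac{47}{\sqrt{4}} = - \frac{47}{2} \approx -23.5$)
$18 \left(-16\right) f = 18 \left(-16\right) \left(- \frac{47}{2}\right) = \left(-288\right) \left(- \frac{47}{2}\right) = 6768$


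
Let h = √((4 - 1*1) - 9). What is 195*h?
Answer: 195*I*√6 ≈ 477.65*I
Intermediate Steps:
h = I*√6 (h = √((4 - 1) - 9) = √(3 - 9) = √(-6) = I*√6 ≈ 2.4495*I)
195*h = 195*(I*√6) = 195*I*√6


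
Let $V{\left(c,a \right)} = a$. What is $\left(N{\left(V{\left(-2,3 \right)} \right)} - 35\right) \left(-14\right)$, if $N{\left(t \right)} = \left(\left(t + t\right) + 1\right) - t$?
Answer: $434$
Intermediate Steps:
$N{\left(t \right)} = 1 + t$ ($N{\left(t \right)} = \left(2 t + 1\right) - t = \left(1 + 2 t\right) - t = 1 + t$)
$\left(N{\left(V{\left(-2,3 \right)} \right)} - 35\right) \left(-14\right) = \left(\left(1 + 3\right) - 35\right) \left(-14\right) = \left(4 - 35\right) \left(-14\right) = \left(-31\right) \left(-14\right) = 434$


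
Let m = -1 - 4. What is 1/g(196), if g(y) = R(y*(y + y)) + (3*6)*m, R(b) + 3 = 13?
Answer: -1/80 ≈ -0.012500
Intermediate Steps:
m = -5
R(b) = 10 (R(b) = -3 + 13 = 10)
g(y) = -80 (g(y) = 10 + (3*6)*(-5) = 10 + 18*(-5) = 10 - 90 = -80)
1/g(196) = 1/(-80) = -1/80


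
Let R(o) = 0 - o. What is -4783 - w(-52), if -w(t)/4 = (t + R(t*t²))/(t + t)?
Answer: -10189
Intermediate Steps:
R(o) = -o
w(t) = -2*(t - t³)/t (w(t) = -4*(t - t*t²)/(t + t) = -4*(t - t³)/(2*t) = -4*(t - t³)*1/(2*t) = -2*(t - t³)/t)
-4783 - w(-52) = -4783 - (-2 + 2*(-52)²) = -4783 - (-2 + 2*2704) = -4783 - (-2 + 5408) = -4783 - 1*5406 = -4783 - 5406 = -10189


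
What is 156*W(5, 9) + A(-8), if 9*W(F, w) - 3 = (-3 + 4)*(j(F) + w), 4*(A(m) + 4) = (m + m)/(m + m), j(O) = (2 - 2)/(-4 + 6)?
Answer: 817/4 ≈ 204.25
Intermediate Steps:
j(O) = 0 (j(O) = 0/2 = 0*(½) = 0)
A(m) = -15/4 (A(m) = -4 + ((m + m)/(m + m))/4 = -4 + ((2*m)/((2*m)))/4 = -4 + ((2*m)*(1/(2*m)))/4 = -4 + (¼)*1 = -4 + ¼ = -15/4)
W(F, w) = ⅓ + w/9 (W(F, w) = ⅓ + ((-3 + 4)*(0 + w))/9 = ⅓ + (1*w)/9 = ⅓ + w/9)
156*W(5, 9) + A(-8) = 156*(⅓ + (⅑)*9) - 15/4 = 156*(⅓ + 1) - 15/4 = 156*(4/3) - 15/4 = 208 - 15/4 = 817/4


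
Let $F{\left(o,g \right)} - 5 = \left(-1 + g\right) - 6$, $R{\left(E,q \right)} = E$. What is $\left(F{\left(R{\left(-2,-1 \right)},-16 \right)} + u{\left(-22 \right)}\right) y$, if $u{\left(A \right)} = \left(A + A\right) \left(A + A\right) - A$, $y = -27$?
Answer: $-52380$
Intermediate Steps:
$u{\left(A \right)} = - A + 4 A^{2}$ ($u{\left(A \right)} = 2 A 2 A - A = 4 A^{2} - A = - A + 4 A^{2}$)
$F{\left(o,g \right)} = -2 + g$ ($F{\left(o,g \right)} = 5 + \left(\left(-1 + g\right) - 6\right) = 5 + \left(-7 + g\right) = -2 + g$)
$\left(F{\left(R{\left(-2,-1 \right)},-16 \right)} + u{\left(-22 \right)}\right) y = \left(\left(-2 - 16\right) - 22 \left(-1 + 4 \left(-22\right)\right)\right) \left(-27\right) = \left(-18 - 22 \left(-1 - 88\right)\right) \left(-27\right) = \left(-18 - -1958\right) \left(-27\right) = \left(-18 + 1958\right) \left(-27\right) = 1940 \left(-27\right) = -52380$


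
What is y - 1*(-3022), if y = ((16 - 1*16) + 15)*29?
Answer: 3457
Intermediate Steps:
y = 435 (y = ((16 - 16) + 15)*29 = (0 + 15)*29 = 15*29 = 435)
y - 1*(-3022) = 435 - 1*(-3022) = 435 + 3022 = 3457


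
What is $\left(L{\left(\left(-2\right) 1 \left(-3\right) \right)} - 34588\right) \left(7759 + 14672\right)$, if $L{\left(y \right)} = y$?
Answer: $-775708842$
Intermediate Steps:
$\left(L{\left(\left(-2\right) 1 \left(-3\right) \right)} - 34588\right) \left(7759 + 14672\right) = \left(\left(-2\right) 1 \left(-3\right) - 34588\right) \left(7759 + 14672\right) = \left(\left(-2\right) \left(-3\right) - 34588\right) 22431 = \left(6 - 34588\right) 22431 = \left(-34582\right) 22431 = -775708842$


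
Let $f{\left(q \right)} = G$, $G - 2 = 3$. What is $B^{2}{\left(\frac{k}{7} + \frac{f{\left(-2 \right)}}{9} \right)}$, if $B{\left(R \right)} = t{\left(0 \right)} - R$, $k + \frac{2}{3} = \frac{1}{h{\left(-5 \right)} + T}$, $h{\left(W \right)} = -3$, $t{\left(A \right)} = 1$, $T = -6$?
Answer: $\frac{25}{81} \approx 0.30864$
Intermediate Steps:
$G = 5$ ($G = 2 + 3 = 5$)
$f{\left(q \right)} = 5$
$k = - \frac{7}{9}$ ($k = - \frac{2}{3} + \frac{1}{-3 - 6} = - \frac{2}{3} + \frac{1}{-9} = - \frac{2}{3} - \frac{1}{9} = - \frac{7}{9} \approx -0.77778$)
$B{\left(R \right)} = 1 - R$
$B^{2}{\left(\frac{k}{7} + \frac{f{\left(-2 \right)}}{9} \right)} = \left(1 - \left(- \frac{7}{9 \cdot 7} + \frac{5}{9}\right)\right)^{2} = \left(1 - \left(\left(- \frac{7}{9}\right) \frac{1}{7} + 5 \cdot \frac{1}{9}\right)\right)^{2} = \left(1 - \left(- \frac{1}{9} + \frac{5}{9}\right)\right)^{2} = \left(1 - \frac{4}{9}\right)^{2} = \left(\frac{5}{9}\right)^{2} = \frac{25}{81}$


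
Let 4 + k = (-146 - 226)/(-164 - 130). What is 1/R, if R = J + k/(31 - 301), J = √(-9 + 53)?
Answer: -443205/1925357411 + 87516450*√11/1925357411 ≈ 0.15053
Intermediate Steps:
J = 2*√11 (J = √44 = 2*√11 ≈ 6.6332)
k = -134/49 (k = -4 + (-146 - 226)/(-164 - 130) = -4 - 372/(-294) = -4 - 372*(-1/294) = -4 + 62/49 = -134/49 ≈ -2.7347)
R = 67/6615 + 2*√11 (R = 2*√11 - 134/49/(31 - 301) = 2*√11 - 134/49/(-270) = 2*√11 - 1/270*(-134/49) = 2*√11 + 67/6615 = 67/6615 + 2*√11 ≈ 6.6434)
1/R = 1/(67/6615 + 2*√11)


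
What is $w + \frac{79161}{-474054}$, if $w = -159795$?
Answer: $- \frac{25250512697}{158018} \approx -1.598 \cdot 10^{5}$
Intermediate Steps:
$w + \frac{79161}{-474054} = -159795 + \frac{79161}{-474054} = -159795 + 79161 \left(- \frac{1}{474054}\right) = -159795 - \frac{26387}{158018} = - \frac{25250512697}{158018}$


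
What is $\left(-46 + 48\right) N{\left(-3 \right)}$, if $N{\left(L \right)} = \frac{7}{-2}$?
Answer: $-7$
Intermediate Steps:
$N{\left(L \right)} = - \frac{7}{2}$ ($N{\left(L \right)} = 7 \left(- \frac{1}{2}\right) = - \frac{7}{2}$)
$\left(-46 + 48\right) N{\left(-3 \right)} = \left(-46 + 48\right) \left(- \frac{7}{2}\right) = 2 \left(- \frac{7}{2}\right) = -7$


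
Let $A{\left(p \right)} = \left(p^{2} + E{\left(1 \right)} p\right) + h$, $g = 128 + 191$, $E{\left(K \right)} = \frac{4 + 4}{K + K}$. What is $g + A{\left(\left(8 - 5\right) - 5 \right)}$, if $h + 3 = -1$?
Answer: $311$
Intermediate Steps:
$h = -4$ ($h = -3 - 1 = -4$)
$E{\left(K \right)} = \frac{4}{K}$ ($E{\left(K \right)} = \frac{8}{2 K} = 8 \frac{1}{2 K} = \frac{4}{K}$)
$g = 319$
$A{\left(p \right)} = -4 + p^{2} + 4 p$ ($A{\left(p \right)} = \left(p^{2} + \frac{4}{1} p\right) - 4 = \left(p^{2} + 4 \cdot 1 p\right) - 4 = \left(p^{2} + 4 p\right) - 4 = -4 + p^{2} + 4 p$)
$g + A{\left(\left(8 - 5\right) - 5 \right)} = 319 + \left(-4 + \left(\left(8 - 5\right) - 5\right)^{2} + 4 \left(\left(8 - 5\right) - 5\right)\right) = 319 + \left(-4 + \left(3 - 5\right)^{2} + 4 \left(3 - 5\right)\right) = 319 + \left(-4 + \left(-2\right)^{2} + 4 \left(-2\right)\right) = 319 - 8 = 311$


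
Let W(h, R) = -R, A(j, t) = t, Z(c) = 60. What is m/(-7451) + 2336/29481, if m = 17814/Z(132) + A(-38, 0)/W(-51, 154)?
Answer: 86526271/2196629310 ≈ 0.039390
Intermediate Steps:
m = 2969/10 (m = 17814/60 + 0/((-1*154)) = 17814*(1/60) + 0/(-154) = 2969/10 + 0*(-1/154) = 2969/10 + 0 = 2969/10 ≈ 296.90)
m/(-7451) + 2336/29481 = (2969/10)/(-7451) + 2336/29481 = (2969/10)*(-1/7451) + 2336*(1/29481) = -2969/74510 + 2336/29481 = 86526271/2196629310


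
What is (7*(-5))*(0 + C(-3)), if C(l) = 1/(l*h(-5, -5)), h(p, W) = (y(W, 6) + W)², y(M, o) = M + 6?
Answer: 35/48 ≈ 0.72917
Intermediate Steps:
y(M, o) = 6 + M
h(p, W) = (6 + 2*W)² (h(p, W) = ((6 + W) + W)² = (6 + 2*W)²)
C(l) = 1/(16*l) (C(l) = 1/(l*(4*(3 - 5)²)) = 1/(l*(4*(-2)²)) = 1/(l*(4*4)) = 1/(l*16) = 1/(16*l))
(7*(-5))*(0 + C(-3)) = (7*(-5))*(0 + (1/16)/(-3)) = -35*(0 + (1/16)*(-⅓)) = -35*(0 - 1/48) = -35*(-1/48) = 35/48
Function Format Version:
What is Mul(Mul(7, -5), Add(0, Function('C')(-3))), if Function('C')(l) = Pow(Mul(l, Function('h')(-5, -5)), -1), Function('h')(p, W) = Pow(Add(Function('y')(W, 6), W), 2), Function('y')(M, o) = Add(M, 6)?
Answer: Rational(35, 48) ≈ 0.72917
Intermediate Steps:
Function('y')(M, o) = Add(6, M)
Function('h')(p, W) = Pow(Add(6, Mul(2, W)), 2) (Function('h')(p, W) = Pow(Add(Add(6, W), W), 2) = Pow(Add(6, Mul(2, W)), 2))
Function('C')(l) = Mul(Rational(1, 16), Pow(l, -1)) (Function('C')(l) = Pow(Mul(l, Mul(4, Pow(Add(3, -5), 2))), -1) = Pow(Mul(l, Mul(4, Pow(-2, 2))), -1) = Pow(Mul(l, Mul(4, 4)), -1) = Pow(Mul(l, 16), -1) = Pow(Mul(16, l), -1) = Mul(Rational(1, 16), Pow(l, -1)))
Mul(Mul(7, -5), Add(0, Function('C')(-3))) = Mul(Mul(7, -5), Add(0, Mul(Rational(1, 16), Pow(-3, -1)))) = Mul(-35, Add(0, Mul(Rational(1, 16), Rational(-1, 3)))) = Mul(-35, Add(0, Rational(-1, 48))) = Mul(-35, Rational(-1, 48)) = Rational(35, 48)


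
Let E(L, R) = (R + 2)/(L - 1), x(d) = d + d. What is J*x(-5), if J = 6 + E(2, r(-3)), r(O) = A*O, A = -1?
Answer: -110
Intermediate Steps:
r(O) = -O
x(d) = 2*d
E(L, R) = (2 + R)/(-1 + L)
J = 11 (J = 6 + (2 - 1*(-3))/(-1 + 2) = 6 + (2 + 3)/1 = 6 + 1*5 = 6 + 5 = 11)
J*x(-5) = 11*(2*(-5)) = 11*(-10) = -110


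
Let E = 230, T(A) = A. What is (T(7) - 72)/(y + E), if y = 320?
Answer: -13/110 ≈ -0.11818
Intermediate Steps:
(T(7) - 72)/(y + E) = (7 - 72)/(320 + 230) = -65/550 = -65*1/550 = -13/110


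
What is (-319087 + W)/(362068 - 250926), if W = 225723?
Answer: -46682/55571 ≈ -0.84004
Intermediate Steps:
(-319087 + W)/(362068 - 250926) = (-319087 + 225723)/(362068 - 250926) = -93364/111142 = -93364*1/111142 = -46682/55571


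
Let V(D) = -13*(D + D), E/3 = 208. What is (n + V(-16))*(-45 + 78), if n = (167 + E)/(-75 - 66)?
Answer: 636515/47 ≈ 13543.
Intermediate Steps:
E = 624 (E = 3*208 = 624)
V(D) = -26*D
n = -791/141 (n = (167 + 624)/(-75 - 66) = 791/(-141) = 791*(-1/141) = -791/141 ≈ -5.6099)
(n + V(-16))*(-45 + 78) = (-791/141 - 26*(-16))*(-45 + 78) = (-791/141 + 416)*33 = (57865/141)*33 = 636515/47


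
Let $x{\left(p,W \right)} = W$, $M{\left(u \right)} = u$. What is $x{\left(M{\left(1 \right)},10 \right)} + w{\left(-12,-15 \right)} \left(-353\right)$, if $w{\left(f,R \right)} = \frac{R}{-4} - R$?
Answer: $- \frac{26435}{4} \approx -6608.8$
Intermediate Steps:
$w{\left(f,R \right)} = - \frac{5 R}{4}$ ($w{\left(f,R \right)} = R \left(- \frac{1}{4}\right) - R = - \frac{R}{4} - R = - \frac{5 R}{4}$)
$x{\left(M{\left(1 \right)},10 \right)} + w{\left(-12,-15 \right)} \left(-353\right) = 10 + \left(- \frac{5}{4}\right) \left(-15\right) \left(-353\right) = 10 + \frac{75}{4} \left(-353\right) = 10 - \frac{26475}{4} = - \frac{26435}{4}$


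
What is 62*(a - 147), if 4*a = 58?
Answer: -8215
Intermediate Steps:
a = 29/2 (a = (1/4)*58 = 29/2 ≈ 14.500)
62*(a - 147) = 62*(29/2 - 147) = 62*(-265/2) = -8215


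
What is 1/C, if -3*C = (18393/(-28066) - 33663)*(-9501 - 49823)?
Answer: -14033/9341593575654 ≈ -1.5022e-9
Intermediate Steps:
C = -9341593575654/14033 (C = -(18393/(-28066) - 33663)*(-9501 - 49823)/3 = -(18393*(-1/28066) - 33663)*(-59324)/3 = -(-18393/28066 - 33663)*(-59324)/3 = -(-314934717)*(-59324)/28066 = -⅓*28024780726962/14033 = -9341593575654/14033 ≈ -6.6569e+8)
1/C = 1/(-9341593575654/14033) = -14033/9341593575654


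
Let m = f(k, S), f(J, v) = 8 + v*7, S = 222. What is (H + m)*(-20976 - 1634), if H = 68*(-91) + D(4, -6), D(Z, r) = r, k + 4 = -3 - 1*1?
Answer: 104729520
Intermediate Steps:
k = -8 (k = -4 + (-3 - 1*1) = -4 + (-3 - 1) = -4 - 4 = -8)
H = -6194 (H = 68*(-91) - 6 = -6188 - 6 = -6194)
f(J, v) = 8 + 7*v
m = 1562 (m = 8 + 7*222 = 8 + 1554 = 1562)
(H + m)*(-20976 - 1634) = (-6194 + 1562)*(-20976 - 1634) = -4632*(-22610) = 104729520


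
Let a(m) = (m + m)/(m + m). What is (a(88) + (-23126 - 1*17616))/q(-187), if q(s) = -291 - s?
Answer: 40741/104 ≈ 391.74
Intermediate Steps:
a(m) = 1 (a(m) = (2*m)/((2*m)) = (2*m)*(1/(2*m)) = 1)
(a(88) + (-23126 - 1*17616))/q(-187) = (1 + (-23126 - 1*17616))/(-291 - 1*(-187)) = (1 + (-23126 - 17616))/(-291 + 187) = (1 - 40742)/(-104) = -40741*(-1/104) = 40741/104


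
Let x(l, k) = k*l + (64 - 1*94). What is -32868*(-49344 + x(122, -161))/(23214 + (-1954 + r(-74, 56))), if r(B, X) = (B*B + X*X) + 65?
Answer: 756139296/9979 ≈ 75773.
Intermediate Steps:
r(B, X) = 65 + B² + X² (r(B, X) = (B² + X²) + 65 = 65 + B² + X²)
x(l, k) = -30 + k*l (x(l, k) = k*l + (64 - 94) = k*l - 30 = -30 + k*l)
-32868*(-49344 + x(122, -161))/(23214 + (-1954 + r(-74, 56))) = -32868*(-49344 + (-30 - 161*122))/(23214 + (-1954 + (65 + (-74)² + 56²))) = -32868*(-49344 + (-30 - 19642))/(23214 + (-1954 + (65 + 5476 + 3136))) = -32868*(-49344 - 19672)/(23214 + (-1954 + 8677)) = -32868*(-69016/(23214 + 6723)) = -32868/(29937*(-1/69016)) = -32868/(-29937/69016) = -32868*(-69016/29937) = 756139296/9979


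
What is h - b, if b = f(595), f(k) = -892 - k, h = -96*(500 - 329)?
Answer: -14929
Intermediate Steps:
h = -16416 (h = -96*171 = -16416)
b = -1487 (b = -892 - 1*595 = -892 - 595 = -1487)
h - b = -16416 - 1*(-1487) = -16416 + 1487 = -14929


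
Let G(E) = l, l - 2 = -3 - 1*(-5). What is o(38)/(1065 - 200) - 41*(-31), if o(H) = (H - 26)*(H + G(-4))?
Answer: 1099919/865 ≈ 1271.6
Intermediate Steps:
l = 4 (l = 2 + (-3 - 1*(-5)) = 2 + (-3 + 5) = 2 + 2 = 4)
G(E) = 4
o(H) = (-26 + H)*(4 + H) (o(H) = (H - 26)*(H + 4) = (-26 + H)*(4 + H))
o(38)/(1065 - 200) - 41*(-31) = (-104 + 38**2 - 22*38)/(1065 - 200) - 41*(-31) = (-104 + 1444 - 836)/865 + 1271 = 504*(1/865) + 1271 = 504/865 + 1271 = 1099919/865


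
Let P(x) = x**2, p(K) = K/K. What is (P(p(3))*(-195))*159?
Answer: -31005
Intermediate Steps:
p(K) = 1
(P(p(3))*(-195))*159 = (1**2*(-195))*159 = (1*(-195))*159 = -195*159 = -31005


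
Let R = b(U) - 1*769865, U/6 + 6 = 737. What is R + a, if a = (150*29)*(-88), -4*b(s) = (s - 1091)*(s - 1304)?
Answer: -7382925/2 ≈ -3.6915e+6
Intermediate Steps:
U = 4386 (U = -36 + 6*737 = -36 + 4422 = 4386)
b(s) = -(-1304 + s)*(-1091 + s)/4 (b(s) = -(s - 1091)*(s - 1304)/4 = -(-1091 + s)*(-1304 + s)/4 = -(-1304 + s)*(-1091 + s)/4)
a = -382800 (a = 4350*(-88) = -382800)
R = -6617325/2 (R = (-355666 - ¼*4386² + (2395/4)*4386) - 1*769865 = (-355666 - ¼*19236996 + 5252235/2) - 769865 = (-355666 - 4809249 + 5252235/2) - 769865 = -5077595/2 - 769865 = -6617325/2 ≈ -3.3087e+6)
R + a = -6617325/2 - 382800 = -7382925/2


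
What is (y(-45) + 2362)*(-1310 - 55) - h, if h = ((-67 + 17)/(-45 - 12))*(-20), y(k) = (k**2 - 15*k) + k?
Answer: -390346685/57 ≈ -6.8482e+6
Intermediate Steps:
y(k) = k**2 - 14*k
h = -1000/57 (h = -50/(-57)*(-20) = -50*(-1/57)*(-20) = (50/57)*(-20) = -1000/57 ≈ -17.544)
(y(-45) + 2362)*(-1310 - 55) - h = (-45*(-14 - 45) + 2362)*(-1310 - 55) - 1*(-1000/57) = (-45*(-59) + 2362)*(-1365) + 1000/57 = (2655 + 2362)*(-1365) + 1000/57 = 5017*(-1365) + 1000/57 = -6848205 + 1000/57 = -390346685/57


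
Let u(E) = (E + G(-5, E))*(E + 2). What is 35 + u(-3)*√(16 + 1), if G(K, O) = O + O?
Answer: 35 + 9*√17 ≈ 72.108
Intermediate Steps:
G(K, O) = 2*O
u(E) = 3*E*(2 + E) (u(E) = (E + 2*E)*(E + 2) = (3*E)*(2 + E) = 3*E*(2 + E))
35 + u(-3)*√(16 + 1) = 35 + (3*(-3)*(2 - 3))*√(16 + 1) = 35 + (3*(-3)*(-1))*√17 = 35 + 9*√17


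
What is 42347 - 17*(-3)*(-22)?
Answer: 41225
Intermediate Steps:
42347 - 17*(-3)*(-22) = 42347 + 51*(-22) = 42347 - 1122 = 41225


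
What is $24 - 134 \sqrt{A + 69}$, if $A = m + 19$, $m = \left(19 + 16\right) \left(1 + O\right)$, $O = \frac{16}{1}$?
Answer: $24 - 134 \sqrt{683} \approx -3478.0$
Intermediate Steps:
$O = 16$ ($O = 16 \cdot 1 = 16$)
$m = 595$ ($m = \left(19 + 16\right) \left(1 + 16\right) = 35 \cdot 17 = 595$)
$A = 614$ ($A = 595 + 19 = 614$)
$24 - 134 \sqrt{A + 69} = 24 - 134 \sqrt{614 + 69} = 24 - 134 \sqrt{683}$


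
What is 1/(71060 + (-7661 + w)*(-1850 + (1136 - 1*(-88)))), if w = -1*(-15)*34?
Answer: 1/4547586 ≈ 2.1990e-7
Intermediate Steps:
w = 510 (w = 15*34 = 510)
1/(71060 + (-7661 + w)*(-1850 + (1136 - 1*(-88)))) = 1/(71060 + (-7661 + 510)*(-1850 + (1136 - 1*(-88)))) = 1/(71060 - 7151*(-1850 + (1136 + 88))) = 1/(71060 - 7151*(-1850 + 1224)) = 1/(71060 - 7151*(-626)) = 1/(71060 + 4476526) = 1/4547586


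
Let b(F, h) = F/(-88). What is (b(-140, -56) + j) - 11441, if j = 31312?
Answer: 437197/22 ≈ 19873.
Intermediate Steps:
b(F, h) = -F/88 (b(F, h) = F*(-1/88) = -F/88)
(b(-140, -56) + j) - 11441 = (-1/88*(-140) + 31312) - 11441 = (35/22 + 31312) - 11441 = 688899/22 - 11441 = 437197/22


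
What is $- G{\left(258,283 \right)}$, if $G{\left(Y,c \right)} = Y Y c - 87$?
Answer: $-18837525$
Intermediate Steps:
$G{\left(Y,c \right)} = -87 + c Y^{2}$ ($G{\left(Y,c \right)} = Y^{2} c - 87 = c Y^{2} - 87 = -87 + c Y^{2}$)
$- G{\left(258,283 \right)} = - (-87 + 283 \cdot 258^{2}) = - (-87 + 283 \cdot 66564) = - (-87 + 18837612) = \left(-1\right) 18837525 = -18837525$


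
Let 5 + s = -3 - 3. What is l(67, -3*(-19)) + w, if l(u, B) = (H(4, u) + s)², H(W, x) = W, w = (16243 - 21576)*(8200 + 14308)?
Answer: -120035115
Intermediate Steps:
s = -11 (s = -5 + (-3 - 3) = -5 - 6 = -11)
w = -120035164 (w = -5333*22508 = -120035164)
l(u, B) = 49 (l(u, B) = (4 - 11)² = (-7)² = 49)
l(67, -3*(-19)) + w = 49 - 120035164 = -120035115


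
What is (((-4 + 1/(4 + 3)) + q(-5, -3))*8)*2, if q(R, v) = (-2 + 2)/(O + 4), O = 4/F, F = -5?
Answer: -432/7 ≈ -61.714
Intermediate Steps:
O = -⅘ (O = 4/(-5) = 4*(-⅕) = -⅘ ≈ -0.80000)
q(R, v) = 0 (q(R, v) = (-2 + 2)/(-⅘ + 4) = 0/(16/5) = 0*(5/16) = 0)
(((-4 + 1/(4 + 3)) + q(-5, -3))*8)*2 = (((-4 + 1/(4 + 3)) + 0)*8)*2 = (((-4 + 1/7) + 0)*8)*2 = (((-4 + ⅐) + 0)*8)*2 = ((-27/7 + 0)*8)*2 = -27/7*8*2 = -216/7*2 = -432/7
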